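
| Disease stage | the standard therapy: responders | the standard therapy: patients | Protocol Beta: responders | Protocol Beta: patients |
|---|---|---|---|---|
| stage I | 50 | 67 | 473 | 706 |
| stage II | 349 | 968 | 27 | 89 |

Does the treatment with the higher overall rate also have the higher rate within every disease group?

Stage I: the standard therapy 50/67 = 74.6%, Protocol Beta 473/706 = 67.0% → the standard therapy
Stage II: the standard therapy 349/968 = 36.1%, Protocol Beta 27/89 = 30.3% → the standard therapy
Overall: the standard therapy 399/1035 = 38.6%, Protocol Beta 500/795 = 62.9% → Protocol Beta
The standard therapy wins each disease group but Protocol Beta wins overall — the comparison reverses. The standard therapy's patients skew toward stage II, which has a lower base rate.

No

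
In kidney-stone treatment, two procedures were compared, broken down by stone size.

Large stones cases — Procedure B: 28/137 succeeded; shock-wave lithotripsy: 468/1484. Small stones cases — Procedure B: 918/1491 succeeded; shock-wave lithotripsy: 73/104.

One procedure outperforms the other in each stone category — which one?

Large stones: Procedure B 28/137 = 20.4%, shock-wave lithotripsy 468/1484 = 31.5% → shock-wave lithotripsy
Small stones: Procedure B 918/1491 = 61.6%, shock-wave lithotripsy 73/104 = 70.2% → shock-wave lithotripsy
Shock-wave lithotripsy has the higher rate in both groups.

shock-wave lithotripsy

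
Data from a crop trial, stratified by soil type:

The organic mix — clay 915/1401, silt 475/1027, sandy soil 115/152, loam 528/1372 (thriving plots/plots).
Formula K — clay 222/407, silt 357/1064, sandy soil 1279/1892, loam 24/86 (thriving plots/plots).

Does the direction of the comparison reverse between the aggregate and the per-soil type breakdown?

Clay: the organic mix 915/1401 = 65.3%, Formula K 222/407 = 54.5% → the organic mix
Silt: the organic mix 475/1027 = 46.3%, Formula K 357/1064 = 33.6% → the organic mix
Sandy soil: the organic mix 115/152 = 75.7%, Formula K 1279/1892 = 67.6% → the organic mix
Loam: the organic mix 528/1372 = 38.5%, Formula K 24/86 = 27.9% → the organic mix
Overall: the organic mix 2033/3952 = 51.4%, Formula K 1882/3449 = 54.6% → Formula K
The organic mix wins each soil group but Formula K wins overall — the comparison reverses. The organic mix's plots skew toward loam, which has a lower base rate.

Yes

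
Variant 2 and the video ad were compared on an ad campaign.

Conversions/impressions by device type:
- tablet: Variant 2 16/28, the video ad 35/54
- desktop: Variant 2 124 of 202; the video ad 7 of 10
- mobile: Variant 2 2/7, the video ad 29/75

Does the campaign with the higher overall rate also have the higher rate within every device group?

Tablet: Variant 2 16/28 = 57.1%, the video ad 35/54 = 64.8% → the video ad
Desktop: Variant 2 124/202 = 61.4%, the video ad 7/10 = 70.0% → the video ad
Mobile: Variant 2 2/7 = 28.6%, the video ad 29/75 = 38.7% → the video ad
Overall: Variant 2 142/237 = 59.9%, the video ad 71/139 = 51.1% → Variant 2
The video ad wins each device group but Variant 2 wins overall — the comparison reverses. The video ad's impressions skew toward mobile, which has a lower base rate.

No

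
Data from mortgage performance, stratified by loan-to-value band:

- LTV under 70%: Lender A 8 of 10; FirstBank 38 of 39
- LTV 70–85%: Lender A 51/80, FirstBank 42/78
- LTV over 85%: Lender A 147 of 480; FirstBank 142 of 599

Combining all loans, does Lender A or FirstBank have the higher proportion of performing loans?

Lender A

LTV under 70%: Lender A 8/10 = 80.0%, FirstBank 38/39 = 97.4% → FirstBank
LTV 70–85%: Lender A 51/80 = 63.8%, FirstBank 42/78 = 53.8% → Lender A
LTV over 85%: Lender A 147/480 = 30.6%, FirstBank 142/599 = 23.7% → Lender A
Overall: Lender A 206/570 = 36.1%, FirstBank 222/716 = 31.0% → Lender A
(Neither sweeps every loan-to-value group, but Lender A has the higher pooled rate.)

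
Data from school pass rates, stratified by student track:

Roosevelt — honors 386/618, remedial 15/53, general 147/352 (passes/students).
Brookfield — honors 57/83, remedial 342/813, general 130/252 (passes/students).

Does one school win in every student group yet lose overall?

Honors: Roosevelt 386/618 = 62.5%, Brookfield 57/83 = 68.7% → Brookfield
Remedial: Roosevelt 15/53 = 28.3%, Brookfield 342/813 = 42.1% → Brookfield
General: Roosevelt 147/352 = 41.8%, Brookfield 130/252 = 51.6% → Brookfield
Overall: Roosevelt 548/1023 = 53.6%, Brookfield 529/1148 = 46.1% → Roosevelt
Brookfield wins each student group but Roosevelt wins overall — the comparison reverses. Brookfield's students skew toward remedial, which has a lower base rate.

Yes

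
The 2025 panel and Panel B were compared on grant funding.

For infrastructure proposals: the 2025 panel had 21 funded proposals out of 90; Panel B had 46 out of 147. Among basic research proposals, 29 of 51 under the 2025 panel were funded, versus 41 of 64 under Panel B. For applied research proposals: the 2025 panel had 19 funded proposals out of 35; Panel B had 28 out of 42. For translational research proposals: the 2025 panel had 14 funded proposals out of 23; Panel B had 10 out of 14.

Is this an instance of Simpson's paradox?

No

Infrastructure: the 2025 panel 21/90 = 23.3%, Panel B 46/147 = 31.3% → Panel B
Basic research: the 2025 panel 29/51 = 56.9%, Panel B 41/64 = 64.1% → Panel B
Applied research: the 2025 panel 19/35 = 54.3%, Panel B 28/42 = 66.7% → Panel B
Translational research: the 2025 panel 14/23 = 60.9%, Panel B 10/14 = 71.4% → Panel B
Overall: the 2025 panel 83/199 = 41.7%, Panel B 125/267 = 46.8% → Panel B
Panel B wins overall and in every proposal group — no reversal.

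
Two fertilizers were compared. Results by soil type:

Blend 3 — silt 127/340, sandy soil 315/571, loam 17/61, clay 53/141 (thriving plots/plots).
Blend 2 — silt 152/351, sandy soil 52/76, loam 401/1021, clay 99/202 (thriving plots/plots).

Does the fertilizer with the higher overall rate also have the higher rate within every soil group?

No

Silt: Blend 3 127/340 = 37.4%, Blend 2 152/351 = 43.3% → Blend 2
Sandy soil: Blend 3 315/571 = 55.2%, Blend 2 52/76 = 68.4% → Blend 2
Loam: Blend 3 17/61 = 27.9%, Blend 2 401/1021 = 39.3% → Blend 2
Clay: Blend 3 53/141 = 37.6%, Blend 2 99/202 = 49.0% → Blend 2
Overall: Blend 3 512/1113 = 46.0%, Blend 2 704/1650 = 42.7% → Blend 3
Blend 2 wins each soil group but Blend 3 wins overall — the comparison reverses. Blend 2's plots skew toward loam, which has a lower base rate.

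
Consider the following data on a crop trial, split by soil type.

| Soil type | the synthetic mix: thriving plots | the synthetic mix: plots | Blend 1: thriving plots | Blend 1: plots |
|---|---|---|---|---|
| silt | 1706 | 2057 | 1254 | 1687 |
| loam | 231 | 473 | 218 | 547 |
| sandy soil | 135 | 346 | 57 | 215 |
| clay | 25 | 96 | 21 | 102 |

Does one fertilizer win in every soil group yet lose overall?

Silt: the synthetic mix 1706/2057 = 82.9%, Blend 1 1254/1687 = 74.3% → the synthetic mix
Loam: the synthetic mix 231/473 = 48.8%, Blend 1 218/547 = 39.9% → the synthetic mix
Sandy soil: the synthetic mix 135/346 = 39.0%, Blend 1 57/215 = 26.5% → the synthetic mix
Clay: the synthetic mix 25/96 = 26.0%, Blend 1 21/102 = 20.6% → the synthetic mix
Overall: the synthetic mix 2097/2972 = 70.6%, Blend 1 1550/2551 = 60.8% → the synthetic mix
The synthetic mix wins overall and in every soil group — no reversal.

No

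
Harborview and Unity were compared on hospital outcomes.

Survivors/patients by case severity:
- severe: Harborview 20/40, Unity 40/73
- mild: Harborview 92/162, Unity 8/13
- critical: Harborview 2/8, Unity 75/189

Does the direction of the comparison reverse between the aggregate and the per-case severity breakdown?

Severe: Harborview 20/40 = 50.0%, Unity 40/73 = 54.8% → Unity
Mild: Harborview 92/162 = 56.8%, Unity 8/13 = 61.5% → Unity
Critical: Harborview 2/8 = 25.0%, Unity 75/189 = 39.7% → Unity
Overall: Harborview 114/210 = 54.3%, Unity 123/275 = 44.7% → Harborview
Unity wins each case group but Harborview wins overall — the comparison reverses. Unity's patients skew toward critical, which has a lower base rate.

Yes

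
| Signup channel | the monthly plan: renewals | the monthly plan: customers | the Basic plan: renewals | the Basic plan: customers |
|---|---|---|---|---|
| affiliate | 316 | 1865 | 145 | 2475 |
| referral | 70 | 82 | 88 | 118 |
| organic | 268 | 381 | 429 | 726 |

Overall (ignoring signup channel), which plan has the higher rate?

the monthly plan

Affiliate: the monthly plan 316/1865 = 16.9%, the Basic plan 145/2475 = 5.9% → the monthly plan
Referral: the monthly plan 70/82 = 85.4%, the Basic plan 88/118 = 74.6% → the monthly plan
Organic: the monthly plan 268/381 = 70.3%, the Basic plan 429/726 = 59.1% → the monthly plan
Overall: the monthly plan 654/2328 = 28.1%, the Basic plan 662/3319 = 19.9% → the monthly plan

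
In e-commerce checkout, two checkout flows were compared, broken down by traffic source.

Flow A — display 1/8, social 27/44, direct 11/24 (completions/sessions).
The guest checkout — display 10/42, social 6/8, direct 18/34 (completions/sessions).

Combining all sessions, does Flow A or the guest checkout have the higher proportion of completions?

Flow A

Display: Flow A 1/8 = 12.5%, the guest checkout 10/42 = 23.8% → the guest checkout
Social: Flow A 27/44 = 61.4%, the guest checkout 6/8 = 75.0% → the guest checkout
Direct: Flow A 11/24 = 45.8%, the guest checkout 18/34 = 52.9% → the guest checkout
Overall: Flow A 39/76 = 51.3%, the guest checkout 34/84 = 40.5% → Flow A
(The guest checkout wins every traffic group but Flow A wins overall — the guest checkout's sessions skew toward the low-rate display group.)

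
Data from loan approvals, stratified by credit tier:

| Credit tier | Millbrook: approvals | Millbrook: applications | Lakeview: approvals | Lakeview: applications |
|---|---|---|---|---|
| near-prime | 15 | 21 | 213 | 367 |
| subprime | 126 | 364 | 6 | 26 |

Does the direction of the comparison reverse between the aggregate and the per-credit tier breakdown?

Yes

Near-prime: Millbrook 15/21 = 71.4%, Lakeview 213/367 = 58.0% → Millbrook
Subprime: Millbrook 126/364 = 34.6%, Lakeview 6/26 = 23.1% → Millbrook
Overall: Millbrook 141/385 = 36.6%, Lakeview 219/393 = 55.7% → Lakeview
Millbrook wins each credit group but Lakeview wins overall — the comparison reverses. Millbrook's applications skew toward subprime, which has a lower base rate.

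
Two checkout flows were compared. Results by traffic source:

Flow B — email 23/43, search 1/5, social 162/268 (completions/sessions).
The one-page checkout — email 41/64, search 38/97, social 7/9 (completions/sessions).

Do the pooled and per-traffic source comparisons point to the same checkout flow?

No

Email: Flow B 23/43 = 53.5%, the one-page checkout 41/64 = 64.1% → the one-page checkout
Search: Flow B 1/5 = 20.0%, the one-page checkout 38/97 = 39.2% → the one-page checkout
Social: Flow B 162/268 = 60.4%, the one-page checkout 7/9 = 77.8% → the one-page checkout
Overall: Flow B 186/316 = 58.9%, the one-page checkout 86/170 = 50.6% → Flow B
The one-page checkout wins each traffic group but Flow B wins overall — the comparison reverses. The one-page checkout's sessions skew toward search, which has a lower base rate.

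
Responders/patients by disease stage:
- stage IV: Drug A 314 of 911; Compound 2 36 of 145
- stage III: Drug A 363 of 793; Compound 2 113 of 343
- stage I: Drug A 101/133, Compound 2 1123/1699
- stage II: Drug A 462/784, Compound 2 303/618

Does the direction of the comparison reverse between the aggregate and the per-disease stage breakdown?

Stage IV: Drug A 314/911 = 34.5%, Compound 2 36/145 = 24.8% → Drug A
Stage III: Drug A 363/793 = 45.8%, Compound 2 113/343 = 32.9% → Drug A
Stage I: Drug A 101/133 = 75.9%, Compound 2 1123/1699 = 66.1% → Drug A
Stage II: Drug A 462/784 = 58.9%, Compound 2 303/618 = 49.0% → Drug A
Overall: Drug A 1240/2621 = 47.3%, Compound 2 1575/2805 = 56.1% → Compound 2
Drug A wins each disease group but Compound 2 wins overall — the comparison reverses. Drug A's patients skew toward stage IV, which has a lower base rate.

Yes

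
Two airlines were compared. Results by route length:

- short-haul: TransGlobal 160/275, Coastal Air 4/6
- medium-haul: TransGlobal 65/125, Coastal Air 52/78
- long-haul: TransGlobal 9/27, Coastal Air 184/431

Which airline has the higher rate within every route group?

Short-haul: TransGlobal 160/275 = 58.2%, Coastal Air 4/6 = 66.7% → Coastal Air
Medium-haul: TransGlobal 65/125 = 52.0%, Coastal Air 52/78 = 66.7% → Coastal Air
Long-haul: TransGlobal 9/27 = 33.3%, Coastal Air 184/431 = 42.7% → Coastal Air
Coastal Air has the higher rate in all 3 groups.

Coastal Air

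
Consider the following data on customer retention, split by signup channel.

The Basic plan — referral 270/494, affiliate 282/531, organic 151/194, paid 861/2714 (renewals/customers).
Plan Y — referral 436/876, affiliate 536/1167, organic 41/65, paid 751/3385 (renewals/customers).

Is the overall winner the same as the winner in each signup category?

Yes

Referral: the Basic plan 270/494 = 54.7%, Plan Y 436/876 = 49.8% → the Basic plan
Affiliate: the Basic plan 282/531 = 53.1%, Plan Y 536/1167 = 45.9% → the Basic plan
Organic: the Basic plan 151/194 = 77.8%, Plan Y 41/65 = 63.1% → the Basic plan
Paid: the Basic plan 861/2714 = 31.7%, Plan Y 751/3385 = 22.2% → the Basic plan
Overall: the Basic plan 1564/3933 = 39.8%, Plan Y 1764/5493 = 32.1% → the Basic plan
The Basic plan wins overall and in every signup group — no reversal.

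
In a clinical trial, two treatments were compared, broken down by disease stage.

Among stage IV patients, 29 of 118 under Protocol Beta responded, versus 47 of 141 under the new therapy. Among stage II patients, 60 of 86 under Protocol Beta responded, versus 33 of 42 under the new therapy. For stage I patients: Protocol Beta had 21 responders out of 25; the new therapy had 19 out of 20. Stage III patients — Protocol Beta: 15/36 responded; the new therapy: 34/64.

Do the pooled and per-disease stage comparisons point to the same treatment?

Yes

Stage IV: Protocol Beta 29/118 = 24.6%, the new therapy 47/141 = 33.3% → the new therapy
Stage II: Protocol Beta 60/86 = 69.8%, the new therapy 33/42 = 78.6% → the new therapy
Stage I: Protocol Beta 21/25 = 84.0%, the new therapy 19/20 = 95.0% → the new therapy
Stage III: Protocol Beta 15/36 = 41.7%, the new therapy 34/64 = 53.1% → the new therapy
Overall: Protocol Beta 125/265 = 47.2%, the new therapy 133/267 = 49.8% → the new therapy
The new therapy wins overall and in every disease group — no reversal.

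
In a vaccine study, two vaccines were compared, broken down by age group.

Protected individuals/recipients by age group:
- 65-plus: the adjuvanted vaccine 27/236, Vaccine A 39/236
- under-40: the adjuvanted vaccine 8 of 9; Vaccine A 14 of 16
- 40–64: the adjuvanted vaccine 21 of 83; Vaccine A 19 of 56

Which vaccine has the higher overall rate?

65-plus: the adjuvanted vaccine 27/236 = 11.4%, Vaccine A 39/236 = 16.5% → Vaccine A
Under-40: the adjuvanted vaccine 8/9 = 88.9%, Vaccine A 14/16 = 87.5% → the adjuvanted vaccine
40–64: the adjuvanted vaccine 21/83 = 25.3%, Vaccine A 19/56 = 33.9% → Vaccine A
Overall: the adjuvanted vaccine 56/328 = 17.1%, Vaccine A 72/308 = 23.4% → Vaccine A
(Neither sweeps every age group, but Vaccine A has the higher pooled rate.)

Vaccine A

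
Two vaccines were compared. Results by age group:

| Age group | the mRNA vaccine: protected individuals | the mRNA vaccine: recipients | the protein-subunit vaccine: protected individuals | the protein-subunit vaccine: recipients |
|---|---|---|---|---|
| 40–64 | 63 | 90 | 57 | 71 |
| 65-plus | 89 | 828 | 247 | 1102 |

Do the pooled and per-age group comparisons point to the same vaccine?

40–64: the mRNA vaccine 63/90 = 70.0%, the protein-subunit vaccine 57/71 = 80.3% → the protein-subunit vaccine
65-plus: the mRNA vaccine 89/828 = 10.7%, the protein-subunit vaccine 247/1102 = 22.4% → the protein-subunit vaccine
Overall: the mRNA vaccine 152/918 = 16.6%, the protein-subunit vaccine 304/1173 = 25.9% → the protein-subunit vaccine
The protein-subunit vaccine wins overall and in every age group — no reversal.

Yes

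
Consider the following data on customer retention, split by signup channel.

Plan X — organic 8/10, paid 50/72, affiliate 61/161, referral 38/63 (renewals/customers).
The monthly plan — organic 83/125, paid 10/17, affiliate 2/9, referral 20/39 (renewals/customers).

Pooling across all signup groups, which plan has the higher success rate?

Organic: Plan X 8/10 = 80.0%, the monthly plan 83/125 = 66.4% → Plan X
Paid: Plan X 50/72 = 69.4%, the monthly plan 10/17 = 58.8% → Plan X
Affiliate: Plan X 61/161 = 37.9%, the monthly plan 2/9 = 22.2% → Plan X
Referral: Plan X 38/63 = 60.3%, the monthly plan 20/39 = 51.3% → Plan X
Overall: Plan X 157/306 = 51.3%, the monthly plan 115/190 = 60.5% → the monthly plan
(Plan X wins every signup group but the monthly plan wins overall — Plan X's customers skew toward the low-rate affiliate group.)

the monthly plan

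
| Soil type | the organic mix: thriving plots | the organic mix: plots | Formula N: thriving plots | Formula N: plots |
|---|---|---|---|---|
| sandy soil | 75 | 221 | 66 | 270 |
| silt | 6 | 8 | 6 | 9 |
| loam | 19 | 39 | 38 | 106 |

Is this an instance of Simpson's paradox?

No

Sandy soil: the organic mix 75/221 = 33.9%, Formula N 66/270 = 24.4% → the organic mix
Silt: the organic mix 6/8 = 75.0%, Formula N 6/9 = 66.7% → the organic mix
Loam: the organic mix 19/39 = 48.7%, Formula N 38/106 = 35.8% → the organic mix
Overall: the organic mix 100/268 = 37.3%, Formula N 110/385 = 28.6% → the organic mix
The organic mix wins overall and in every soil group — no reversal.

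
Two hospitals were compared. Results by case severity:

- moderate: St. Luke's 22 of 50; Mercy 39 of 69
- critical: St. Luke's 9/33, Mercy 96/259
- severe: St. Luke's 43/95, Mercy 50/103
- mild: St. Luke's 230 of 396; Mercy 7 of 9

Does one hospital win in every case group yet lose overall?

Yes

Moderate: St. Luke's 22/50 = 44.0%, Mercy 39/69 = 56.5% → Mercy
Critical: St. Luke's 9/33 = 27.3%, Mercy 96/259 = 37.1% → Mercy
Severe: St. Luke's 43/95 = 45.3%, Mercy 50/103 = 48.5% → Mercy
Mild: St. Luke's 230/396 = 58.1%, Mercy 7/9 = 77.8% → Mercy
Overall: St. Luke's 304/574 = 53.0%, Mercy 192/440 = 43.6% → St. Luke's
Mercy wins each case group but St. Luke's wins overall — the comparison reverses. Mercy's patients skew toward critical, which has a lower base rate.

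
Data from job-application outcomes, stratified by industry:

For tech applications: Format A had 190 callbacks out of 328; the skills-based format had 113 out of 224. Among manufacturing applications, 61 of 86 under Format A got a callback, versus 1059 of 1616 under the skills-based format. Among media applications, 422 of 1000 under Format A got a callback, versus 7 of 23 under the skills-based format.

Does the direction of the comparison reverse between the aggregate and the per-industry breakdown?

Tech: Format A 190/328 = 57.9%, the skills-based format 113/224 = 50.4% → Format A
Manufacturing: Format A 61/86 = 70.9%, the skills-based format 1059/1616 = 65.5% → Format A
Media: Format A 422/1000 = 42.2%, the skills-based format 7/23 = 30.4% → Format A
Overall: Format A 673/1414 = 47.6%, the skills-based format 1179/1863 = 63.3% → the skills-based format
Format A wins each industry group but the skills-based format wins overall — the comparison reverses. Format A's applications skew toward media, which has a lower base rate.

Yes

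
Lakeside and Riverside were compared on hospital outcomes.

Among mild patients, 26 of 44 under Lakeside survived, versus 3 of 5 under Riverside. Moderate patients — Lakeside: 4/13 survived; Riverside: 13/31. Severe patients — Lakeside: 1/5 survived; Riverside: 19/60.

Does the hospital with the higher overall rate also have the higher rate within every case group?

No

Mild: Lakeside 26/44 = 59.1%, Riverside 3/5 = 60.0% → Riverside
Moderate: Lakeside 4/13 = 30.8%, Riverside 13/31 = 41.9% → Riverside
Severe: Lakeside 1/5 = 20.0%, Riverside 19/60 = 31.7% → Riverside
Overall: Lakeside 31/62 = 50.0%, Riverside 35/96 = 36.5% → Lakeside
Riverside wins each case group but Lakeside wins overall — the comparison reverses. Riverside's patients skew toward severe, which has a lower base rate.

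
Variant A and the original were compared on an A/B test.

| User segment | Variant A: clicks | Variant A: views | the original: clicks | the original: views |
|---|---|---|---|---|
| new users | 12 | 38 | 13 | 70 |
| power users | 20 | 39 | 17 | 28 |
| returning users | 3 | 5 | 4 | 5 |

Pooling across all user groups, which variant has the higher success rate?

New users: Variant A 12/38 = 31.6%, the original 13/70 = 18.6% → Variant A
Power users: Variant A 20/39 = 51.3%, the original 17/28 = 60.7% → the original
Returning users: Variant A 3/5 = 60.0%, the original 4/5 = 80.0% → the original
Overall: Variant A 35/82 = 42.7%, the original 34/103 = 33.0% → Variant A
(Neither sweeps every user group, but Variant A has the higher pooled rate.)

Variant A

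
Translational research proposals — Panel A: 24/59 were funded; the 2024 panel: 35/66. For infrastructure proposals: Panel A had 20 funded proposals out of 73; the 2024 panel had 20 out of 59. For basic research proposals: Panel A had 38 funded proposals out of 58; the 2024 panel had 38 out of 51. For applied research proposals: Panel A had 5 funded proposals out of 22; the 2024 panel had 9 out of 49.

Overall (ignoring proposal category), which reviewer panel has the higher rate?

Translational research: Panel A 24/59 = 40.7%, the 2024 panel 35/66 = 53.0% → the 2024 panel
Infrastructure: Panel A 20/73 = 27.4%, the 2024 panel 20/59 = 33.9% → the 2024 panel
Basic research: Panel A 38/58 = 65.5%, the 2024 panel 38/51 = 74.5% → the 2024 panel
Applied research: Panel A 5/22 = 22.7%, the 2024 panel 9/49 = 18.4% → Panel A
Overall: Panel A 87/212 = 41.0%, the 2024 panel 102/225 = 45.3% → the 2024 panel
(Neither sweeps every proposal group, but the 2024 panel has the higher pooled rate.)

the 2024 panel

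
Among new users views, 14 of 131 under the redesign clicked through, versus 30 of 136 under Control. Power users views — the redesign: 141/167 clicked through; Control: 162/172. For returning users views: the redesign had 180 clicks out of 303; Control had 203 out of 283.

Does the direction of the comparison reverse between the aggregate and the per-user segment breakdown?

No

New users: the redesign 14/131 = 10.7%, Control 30/136 = 22.1% → Control
Power users: the redesign 141/167 = 84.4%, Control 162/172 = 94.2% → Control
Returning users: the redesign 180/303 = 59.4%, Control 203/283 = 71.7% → Control
Overall: the redesign 335/601 = 55.7%, Control 395/591 = 66.8% → Control
Control wins overall and in every user group — no reversal.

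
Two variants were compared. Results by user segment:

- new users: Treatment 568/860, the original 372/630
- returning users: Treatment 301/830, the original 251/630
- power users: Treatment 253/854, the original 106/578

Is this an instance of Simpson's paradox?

No

New users: Treatment 568/860 = 66.0%, the original 372/630 = 59.0% → Treatment
Returning users: Treatment 301/830 = 36.3%, the original 251/630 = 39.8% → the original
Power users: Treatment 253/854 = 29.6%, the original 106/578 = 18.3% → Treatment
Overall: Treatment 1122/2544 = 44.1%, the original 729/1838 = 39.7% → Treatment
Neither sweeps: Treatment wins 2 of 3 groups, the original wins 1. Treatment wins overall but not every group — no Simpson reversal.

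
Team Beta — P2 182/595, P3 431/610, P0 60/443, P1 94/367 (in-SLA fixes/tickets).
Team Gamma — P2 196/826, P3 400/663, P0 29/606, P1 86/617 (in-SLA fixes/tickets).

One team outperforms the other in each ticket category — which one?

P2: Team Beta 182/595 = 30.6%, Team Gamma 196/826 = 23.7% → Team Beta
P3: Team Beta 431/610 = 70.7%, Team Gamma 400/663 = 60.3% → Team Beta
P0: Team Beta 60/443 = 13.5%, Team Gamma 29/606 = 4.8% → Team Beta
P1: Team Beta 94/367 = 25.6%, Team Gamma 86/617 = 13.9% → Team Beta
Team Beta has the higher rate in all 4 groups.

Team Beta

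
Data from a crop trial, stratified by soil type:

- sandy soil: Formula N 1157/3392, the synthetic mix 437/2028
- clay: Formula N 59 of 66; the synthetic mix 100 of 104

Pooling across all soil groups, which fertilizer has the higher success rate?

Formula N

Sandy soil: Formula N 1157/3392 = 34.1%, the synthetic mix 437/2028 = 21.5% → Formula N
Clay: Formula N 59/66 = 89.4%, the synthetic mix 100/104 = 96.2% → the synthetic mix
Overall: Formula N 1216/3458 = 35.2%, the synthetic mix 537/2132 = 25.2% → Formula N
(Neither sweeps every soil group, but Formula N has the higher pooled rate.)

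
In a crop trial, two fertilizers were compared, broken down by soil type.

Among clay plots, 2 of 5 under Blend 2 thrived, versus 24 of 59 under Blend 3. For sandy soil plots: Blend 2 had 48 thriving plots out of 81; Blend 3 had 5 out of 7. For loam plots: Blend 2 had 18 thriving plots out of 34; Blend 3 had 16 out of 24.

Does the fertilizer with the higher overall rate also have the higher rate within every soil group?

No

Clay: Blend 2 2/5 = 40.0%, Blend 3 24/59 = 40.7% → Blend 3
Sandy soil: Blend 2 48/81 = 59.3%, Blend 3 5/7 = 71.4% → Blend 3
Loam: Blend 2 18/34 = 52.9%, Blend 3 16/24 = 66.7% → Blend 3
Overall: Blend 2 68/120 = 56.7%, Blend 3 45/90 = 50.0% → Blend 2
Blend 3 wins each soil group but Blend 2 wins overall — the comparison reverses. Blend 3's plots skew toward clay, which has a lower base rate.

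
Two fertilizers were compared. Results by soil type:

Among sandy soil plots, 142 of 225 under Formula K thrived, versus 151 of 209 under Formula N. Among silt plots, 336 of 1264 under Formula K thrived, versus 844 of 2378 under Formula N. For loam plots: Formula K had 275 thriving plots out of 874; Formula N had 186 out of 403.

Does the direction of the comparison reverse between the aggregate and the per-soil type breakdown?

Sandy soil: Formula K 142/225 = 63.1%, Formula N 151/209 = 72.2% → Formula N
Silt: Formula K 336/1264 = 26.6%, Formula N 844/2378 = 35.5% → Formula N
Loam: Formula K 275/874 = 31.5%, Formula N 186/403 = 46.2% → Formula N
Overall: Formula K 753/2363 = 31.9%, Formula N 1181/2990 = 39.5% → Formula N
Formula N wins overall and in every soil group — no reversal.

No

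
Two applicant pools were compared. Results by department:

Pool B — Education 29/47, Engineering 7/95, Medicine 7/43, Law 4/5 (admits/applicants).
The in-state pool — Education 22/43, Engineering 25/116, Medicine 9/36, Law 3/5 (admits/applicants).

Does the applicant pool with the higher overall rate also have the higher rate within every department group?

No

Education: Pool B 29/47 = 61.7%, the in-state pool 22/43 = 51.2% → Pool B
Engineering: Pool B 7/95 = 7.4%, the in-state pool 25/116 = 21.6% → the in-state pool
Medicine: Pool B 7/43 = 16.3%, the in-state pool 9/36 = 25.0% → the in-state pool
Law: Pool B 4/5 = 80.0%, the in-state pool 3/5 = 60.0% → Pool B
Overall: Pool B 47/190 = 24.7%, the in-state pool 59/200 = 29.5% → the in-state pool
Neither sweeps: Pool B wins 2 of 4 groups, the in-state pool wins 2. The in-state pool wins overall but not every group — no Simpson reversal.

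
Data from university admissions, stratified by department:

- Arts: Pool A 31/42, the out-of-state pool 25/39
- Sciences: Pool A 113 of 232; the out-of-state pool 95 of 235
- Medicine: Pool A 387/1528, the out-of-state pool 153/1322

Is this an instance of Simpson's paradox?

Arts: Pool A 31/42 = 73.8%, the out-of-state pool 25/39 = 64.1% → Pool A
Sciences: Pool A 113/232 = 48.7%, the out-of-state pool 95/235 = 40.4% → Pool A
Medicine: Pool A 387/1528 = 25.3%, the out-of-state pool 153/1322 = 11.6% → Pool A
Overall: Pool A 531/1802 = 29.5%, the out-of-state pool 273/1596 = 17.1% → Pool A
Pool A wins overall and in every department group — no reversal.

No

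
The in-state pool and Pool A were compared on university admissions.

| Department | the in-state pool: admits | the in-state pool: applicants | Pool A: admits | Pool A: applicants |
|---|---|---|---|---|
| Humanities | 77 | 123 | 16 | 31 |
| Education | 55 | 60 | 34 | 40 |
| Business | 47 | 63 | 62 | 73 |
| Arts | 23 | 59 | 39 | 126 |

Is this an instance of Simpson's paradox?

Humanities: the in-state pool 77/123 = 62.6%, Pool A 16/31 = 51.6% → the in-state pool
Education: the in-state pool 55/60 = 91.7%, Pool A 34/40 = 85.0% → the in-state pool
Business: the in-state pool 47/63 = 74.6%, Pool A 62/73 = 84.9% → Pool A
Arts: the in-state pool 23/59 = 39.0%, Pool A 39/126 = 31.0% → the in-state pool
Overall: the in-state pool 202/305 = 66.2%, Pool A 151/270 = 55.9% → the in-state pool
Neither sweeps: the in-state pool wins 3 of 4 groups, Pool A wins 1. The in-state pool wins overall but not every group — no Simpson reversal.

No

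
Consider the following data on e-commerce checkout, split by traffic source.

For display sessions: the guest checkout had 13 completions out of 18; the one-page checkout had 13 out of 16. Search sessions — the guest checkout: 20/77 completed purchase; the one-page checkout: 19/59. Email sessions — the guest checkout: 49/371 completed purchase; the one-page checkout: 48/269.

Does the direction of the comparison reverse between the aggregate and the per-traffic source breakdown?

No

Display: the guest checkout 13/18 = 72.2%, the one-page checkout 13/16 = 81.2% → the one-page checkout
Search: the guest checkout 20/77 = 26.0%, the one-page checkout 19/59 = 32.2% → the one-page checkout
Email: the guest checkout 49/371 = 13.2%, the one-page checkout 48/269 = 17.8% → the one-page checkout
Overall: the guest checkout 82/466 = 17.6%, the one-page checkout 80/344 = 23.3% → the one-page checkout
The one-page checkout wins overall and in every traffic group — no reversal.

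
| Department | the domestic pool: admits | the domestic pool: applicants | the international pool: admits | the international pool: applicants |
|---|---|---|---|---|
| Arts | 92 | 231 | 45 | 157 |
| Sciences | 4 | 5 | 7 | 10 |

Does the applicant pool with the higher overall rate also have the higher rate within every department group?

Yes

Arts: the domestic pool 92/231 = 39.8%, the international pool 45/157 = 28.7% → the domestic pool
Sciences: the domestic pool 4/5 = 80.0%, the international pool 7/10 = 70.0% → the domestic pool
Overall: the domestic pool 96/236 = 40.7%, the international pool 52/167 = 31.1% → the domestic pool
The domestic pool wins overall and in every department group — no reversal.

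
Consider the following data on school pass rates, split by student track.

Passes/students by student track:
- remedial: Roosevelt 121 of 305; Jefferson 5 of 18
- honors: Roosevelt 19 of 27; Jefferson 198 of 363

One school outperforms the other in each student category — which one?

Remedial: Roosevelt 121/305 = 39.7%, Jefferson 5/18 = 27.8% → Roosevelt
Honors: Roosevelt 19/27 = 70.4%, Jefferson 198/363 = 54.5% → Roosevelt
Roosevelt has the higher rate in both groups.

Roosevelt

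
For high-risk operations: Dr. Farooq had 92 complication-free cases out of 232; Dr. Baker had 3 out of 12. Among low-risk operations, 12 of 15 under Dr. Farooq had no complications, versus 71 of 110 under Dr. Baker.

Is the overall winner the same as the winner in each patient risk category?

High-risk: Dr. Farooq 92/232 = 39.7%, Dr. Baker 3/12 = 25.0% → Dr. Farooq
Low-risk: Dr. Farooq 12/15 = 80.0%, Dr. Baker 71/110 = 64.5% → Dr. Farooq
Overall: Dr. Farooq 104/247 = 42.1%, Dr. Baker 74/122 = 60.7% → Dr. Baker
Dr. Farooq wins each patient risk group but Dr. Baker wins overall — the comparison reverses. Dr. Farooq's operations skew toward high-risk, which has a lower base rate.

No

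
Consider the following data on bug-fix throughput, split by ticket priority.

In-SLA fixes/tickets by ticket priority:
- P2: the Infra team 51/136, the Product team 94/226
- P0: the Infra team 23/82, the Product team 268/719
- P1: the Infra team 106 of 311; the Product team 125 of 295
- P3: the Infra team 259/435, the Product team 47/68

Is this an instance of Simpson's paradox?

P2: the Infra team 51/136 = 37.5%, the Product team 94/226 = 41.6% → the Product team
P0: the Infra team 23/82 = 28.0%, the Product team 268/719 = 37.3% → the Product team
P1: the Infra team 106/311 = 34.1%, the Product team 125/295 = 42.4% → the Product team
P3: the Infra team 259/435 = 59.5%, the Product team 47/68 = 69.1% → the Product team
Overall: the Infra team 439/964 = 45.5%, the Product team 534/1308 = 40.8% → the Infra team
The Product team wins each ticket group but the Infra team wins overall — the comparison reverses. The Product team's tickets skew toward P0, which has a lower base rate.

Yes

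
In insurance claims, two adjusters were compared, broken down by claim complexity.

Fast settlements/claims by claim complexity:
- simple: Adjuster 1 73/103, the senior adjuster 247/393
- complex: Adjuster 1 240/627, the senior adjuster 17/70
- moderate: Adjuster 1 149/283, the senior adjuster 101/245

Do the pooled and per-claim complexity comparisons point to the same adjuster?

Simple: Adjuster 1 73/103 = 70.9%, the senior adjuster 247/393 = 62.8% → Adjuster 1
Complex: Adjuster 1 240/627 = 38.3%, the senior adjuster 17/70 = 24.3% → Adjuster 1
Moderate: Adjuster 1 149/283 = 52.7%, the senior adjuster 101/245 = 41.2% → Adjuster 1
Overall: Adjuster 1 462/1013 = 45.6%, the senior adjuster 365/708 = 51.6% → the senior adjuster
Adjuster 1 wins each claim group but the senior adjuster wins overall — the comparison reverses. Adjuster 1's claims skew toward complex, which has a lower base rate.

No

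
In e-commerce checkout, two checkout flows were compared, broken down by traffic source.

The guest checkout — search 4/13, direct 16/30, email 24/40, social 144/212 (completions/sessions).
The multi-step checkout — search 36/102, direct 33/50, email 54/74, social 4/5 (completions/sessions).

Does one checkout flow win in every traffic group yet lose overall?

Yes

Search: the guest checkout 4/13 = 30.8%, the multi-step checkout 36/102 = 35.3% → the multi-step checkout
Direct: the guest checkout 16/30 = 53.3%, the multi-step checkout 33/50 = 66.0% → the multi-step checkout
Email: the guest checkout 24/40 = 60.0%, the multi-step checkout 54/74 = 73.0% → the multi-step checkout
Social: the guest checkout 144/212 = 67.9%, the multi-step checkout 4/5 = 80.0% → the multi-step checkout
Overall: the guest checkout 188/295 = 63.7%, the multi-step checkout 127/231 = 55.0% → the guest checkout
The multi-step checkout wins each traffic group but the guest checkout wins overall — the comparison reverses. The multi-step checkout's sessions skew toward search, which has a lower base rate.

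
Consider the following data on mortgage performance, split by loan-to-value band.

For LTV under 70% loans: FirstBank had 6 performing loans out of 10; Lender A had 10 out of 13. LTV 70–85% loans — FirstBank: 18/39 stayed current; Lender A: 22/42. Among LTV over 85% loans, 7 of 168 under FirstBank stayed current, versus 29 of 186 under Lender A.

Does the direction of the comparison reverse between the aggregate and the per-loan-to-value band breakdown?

LTV under 70%: FirstBank 6/10 = 60.0%, Lender A 10/13 = 76.9% → Lender A
LTV 70–85%: FirstBank 18/39 = 46.2%, Lender A 22/42 = 52.4% → Lender A
LTV over 85%: FirstBank 7/168 = 4.2%, Lender A 29/186 = 15.6% → Lender A
Overall: FirstBank 31/217 = 14.3%, Lender A 61/241 = 25.3% → Lender A
Lender A wins overall and in every loan-to-value group — no reversal.

No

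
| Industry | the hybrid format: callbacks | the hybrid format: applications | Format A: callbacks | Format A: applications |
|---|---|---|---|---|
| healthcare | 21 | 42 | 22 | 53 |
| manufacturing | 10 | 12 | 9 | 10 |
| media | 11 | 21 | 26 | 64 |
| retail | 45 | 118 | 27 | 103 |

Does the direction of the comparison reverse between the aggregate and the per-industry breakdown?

Healthcare: the hybrid format 21/42 = 50.0%, Format A 22/53 = 41.5% → the hybrid format
Manufacturing: the hybrid format 10/12 = 83.3%, Format A 9/10 = 90.0% → Format A
Media: the hybrid format 11/21 = 52.4%, Format A 26/64 = 40.6% → the hybrid format
Retail: the hybrid format 45/118 = 38.1%, Format A 27/103 = 26.2% → the hybrid format
Overall: the hybrid format 87/193 = 45.1%, Format A 84/230 = 36.5% → the hybrid format
Neither sweeps: the hybrid format wins 3 of 4 groups, Format A wins 1. The hybrid format wins overall but not every group — no Simpson reversal.

No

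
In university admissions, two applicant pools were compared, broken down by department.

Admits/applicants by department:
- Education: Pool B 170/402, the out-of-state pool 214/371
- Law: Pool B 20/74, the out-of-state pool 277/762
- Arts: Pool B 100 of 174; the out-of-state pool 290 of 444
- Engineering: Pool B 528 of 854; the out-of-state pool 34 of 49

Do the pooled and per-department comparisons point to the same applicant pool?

Education: Pool B 170/402 = 42.3%, the out-of-state pool 214/371 = 57.7% → the out-of-state pool
Law: Pool B 20/74 = 27.0%, the out-of-state pool 277/762 = 36.4% → the out-of-state pool
Arts: Pool B 100/174 = 57.5%, the out-of-state pool 290/444 = 65.3% → the out-of-state pool
Engineering: Pool B 528/854 = 61.8%, the out-of-state pool 34/49 = 69.4% → the out-of-state pool
Overall: Pool B 818/1504 = 54.4%, the out-of-state pool 815/1626 = 50.1% → Pool B
The out-of-state pool wins each department group but Pool B wins overall — the comparison reverses. The out-of-state pool's applicants skew toward Law, which has a lower base rate.

No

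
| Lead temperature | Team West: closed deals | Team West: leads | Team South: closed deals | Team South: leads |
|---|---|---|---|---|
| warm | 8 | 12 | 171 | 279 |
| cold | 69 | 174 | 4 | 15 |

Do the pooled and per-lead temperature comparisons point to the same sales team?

No

Warm: Team West 8/12 = 66.7%, Team South 171/279 = 61.3% → Team West
Cold: Team West 69/174 = 39.7%, Team South 4/15 = 26.7% → Team West
Overall: Team West 77/186 = 41.4%, Team South 175/294 = 59.5% → Team South
Team West wins each lead group but Team South wins overall — the comparison reverses. Team West's leads skew toward cold, which has a lower base rate.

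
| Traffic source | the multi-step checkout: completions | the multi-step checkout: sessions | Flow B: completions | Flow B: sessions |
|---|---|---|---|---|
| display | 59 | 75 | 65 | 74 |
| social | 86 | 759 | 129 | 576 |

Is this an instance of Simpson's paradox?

No

Display: the multi-step checkout 59/75 = 78.7%, Flow B 65/74 = 87.8% → Flow B
Social: the multi-step checkout 86/759 = 11.3%, Flow B 129/576 = 22.4% → Flow B
Overall: the multi-step checkout 145/834 = 17.4%, Flow B 194/650 = 29.8% → Flow B
Flow B wins overall and in every traffic group — no reversal.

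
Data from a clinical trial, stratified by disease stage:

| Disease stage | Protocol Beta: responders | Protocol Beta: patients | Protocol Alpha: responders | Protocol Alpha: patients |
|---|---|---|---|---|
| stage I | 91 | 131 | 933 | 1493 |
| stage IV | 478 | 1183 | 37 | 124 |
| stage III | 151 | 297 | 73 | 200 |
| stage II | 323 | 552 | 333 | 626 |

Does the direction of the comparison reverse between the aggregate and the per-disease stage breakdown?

Stage I: Protocol Beta 91/131 = 69.5%, Protocol Alpha 933/1493 = 62.5% → Protocol Beta
Stage IV: Protocol Beta 478/1183 = 40.4%, Protocol Alpha 37/124 = 29.8% → Protocol Beta
Stage III: Protocol Beta 151/297 = 50.8%, Protocol Alpha 73/200 = 36.5% → Protocol Beta
Stage II: Protocol Beta 323/552 = 58.5%, Protocol Alpha 333/626 = 53.2% → Protocol Beta
Overall: Protocol Beta 1043/2163 = 48.2%, Protocol Alpha 1376/2443 = 56.3% → Protocol Alpha
Protocol Beta wins each disease group but Protocol Alpha wins overall — the comparison reverses. Protocol Beta's patients skew toward stage IV, which has a lower base rate.

Yes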